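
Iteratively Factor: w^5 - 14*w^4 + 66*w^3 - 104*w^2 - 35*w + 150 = (w + 1)*(w^4 - 15*w^3 + 81*w^2 - 185*w + 150) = (w - 5)*(w + 1)*(w^3 - 10*w^2 + 31*w - 30) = (w - 5)*(w - 2)*(w + 1)*(w^2 - 8*w + 15) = (w - 5)*(w - 3)*(w - 2)*(w + 1)*(w - 5)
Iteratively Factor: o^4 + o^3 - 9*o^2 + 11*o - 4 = (o - 1)*(o^3 + 2*o^2 - 7*o + 4) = (o - 1)*(o + 4)*(o^2 - 2*o + 1) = (o - 1)^2*(o + 4)*(o - 1)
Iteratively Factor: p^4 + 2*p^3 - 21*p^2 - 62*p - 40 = (p + 4)*(p^3 - 2*p^2 - 13*p - 10) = (p - 5)*(p + 4)*(p^2 + 3*p + 2) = (p - 5)*(p + 2)*(p + 4)*(p + 1)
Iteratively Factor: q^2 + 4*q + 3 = (q + 3)*(q + 1)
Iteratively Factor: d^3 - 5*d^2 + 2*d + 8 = (d + 1)*(d^2 - 6*d + 8) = (d - 4)*(d + 1)*(d - 2)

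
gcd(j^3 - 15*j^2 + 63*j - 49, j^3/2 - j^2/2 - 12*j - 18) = 1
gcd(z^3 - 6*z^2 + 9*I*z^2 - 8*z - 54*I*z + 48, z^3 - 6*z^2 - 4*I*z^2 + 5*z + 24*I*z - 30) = z^2 + z*(-6 + I) - 6*I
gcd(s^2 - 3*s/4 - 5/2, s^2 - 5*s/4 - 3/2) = s - 2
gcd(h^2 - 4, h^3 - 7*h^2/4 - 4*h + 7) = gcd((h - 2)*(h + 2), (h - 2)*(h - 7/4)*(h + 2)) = h^2 - 4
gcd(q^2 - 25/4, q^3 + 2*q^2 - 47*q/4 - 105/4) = q + 5/2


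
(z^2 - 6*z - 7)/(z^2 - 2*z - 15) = (-z^2 + 6*z + 7)/(-z^2 + 2*z + 15)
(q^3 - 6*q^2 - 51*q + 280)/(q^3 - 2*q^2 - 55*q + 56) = (q - 5)/(q - 1)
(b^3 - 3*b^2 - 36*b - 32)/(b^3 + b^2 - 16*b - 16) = (b - 8)/(b - 4)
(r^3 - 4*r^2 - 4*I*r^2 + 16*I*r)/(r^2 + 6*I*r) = (r^2 - 4*r - 4*I*r + 16*I)/(r + 6*I)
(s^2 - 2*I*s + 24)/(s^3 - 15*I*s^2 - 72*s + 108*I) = (s + 4*I)/(s^2 - 9*I*s - 18)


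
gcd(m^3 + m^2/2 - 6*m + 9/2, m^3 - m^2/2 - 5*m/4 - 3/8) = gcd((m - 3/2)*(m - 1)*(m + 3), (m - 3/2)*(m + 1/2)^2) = m - 3/2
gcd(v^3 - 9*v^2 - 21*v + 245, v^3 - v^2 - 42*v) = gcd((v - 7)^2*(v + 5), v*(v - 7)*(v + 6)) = v - 7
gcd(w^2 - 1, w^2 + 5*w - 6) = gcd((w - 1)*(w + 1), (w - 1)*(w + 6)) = w - 1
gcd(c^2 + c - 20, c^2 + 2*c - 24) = c - 4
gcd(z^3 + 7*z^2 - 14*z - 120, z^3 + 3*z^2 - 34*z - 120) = z + 5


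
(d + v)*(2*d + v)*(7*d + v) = 14*d^3 + 23*d^2*v + 10*d*v^2 + v^3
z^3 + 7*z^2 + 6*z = z*(z + 1)*(z + 6)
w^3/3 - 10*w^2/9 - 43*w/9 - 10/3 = (w/3 + 1/3)*(w - 6)*(w + 5/3)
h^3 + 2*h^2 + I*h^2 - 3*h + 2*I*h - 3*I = (h - 1)*(h + 3)*(h + I)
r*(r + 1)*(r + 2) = r^3 + 3*r^2 + 2*r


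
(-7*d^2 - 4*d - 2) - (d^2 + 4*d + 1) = -8*d^2 - 8*d - 3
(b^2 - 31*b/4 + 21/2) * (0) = 0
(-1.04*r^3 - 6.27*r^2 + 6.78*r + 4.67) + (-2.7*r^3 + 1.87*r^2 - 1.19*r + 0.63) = -3.74*r^3 - 4.4*r^2 + 5.59*r + 5.3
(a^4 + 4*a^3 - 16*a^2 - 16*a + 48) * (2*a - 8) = 2*a^5 - 64*a^3 + 96*a^2 + 224*a - 384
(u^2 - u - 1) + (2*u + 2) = u^2 + u + 1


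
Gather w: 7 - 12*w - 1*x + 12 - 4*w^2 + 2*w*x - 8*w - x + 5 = -4*w^2 + w*(2*x - 20) - 2*x + 24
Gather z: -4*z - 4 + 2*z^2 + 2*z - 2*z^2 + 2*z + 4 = 0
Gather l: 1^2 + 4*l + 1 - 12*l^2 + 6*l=-12*l^2 + 10*l + 2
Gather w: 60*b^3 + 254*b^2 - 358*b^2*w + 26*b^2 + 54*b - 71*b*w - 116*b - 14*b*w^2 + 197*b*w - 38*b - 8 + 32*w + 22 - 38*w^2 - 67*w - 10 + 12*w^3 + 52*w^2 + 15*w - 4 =60*b^3 + 280*b^2 - 100*b + 12*w^3 + w^2*(14 - 14*b) + w*(-358*b^2 + 126*b - 20)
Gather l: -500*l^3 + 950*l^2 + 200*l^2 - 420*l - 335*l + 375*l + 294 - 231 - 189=-500*l^3 + 1150*l^2 - 380*l - 126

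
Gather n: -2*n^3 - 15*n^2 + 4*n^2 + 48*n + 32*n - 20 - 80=-2*n^3 - 11*n^2 + 80*n - 100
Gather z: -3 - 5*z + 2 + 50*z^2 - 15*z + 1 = 50*z^2 - 20*z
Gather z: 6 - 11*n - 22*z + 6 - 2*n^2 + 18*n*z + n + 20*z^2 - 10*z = -2*n^2 - 10*n + 20*z^2 + z*(18*n - 32) + 12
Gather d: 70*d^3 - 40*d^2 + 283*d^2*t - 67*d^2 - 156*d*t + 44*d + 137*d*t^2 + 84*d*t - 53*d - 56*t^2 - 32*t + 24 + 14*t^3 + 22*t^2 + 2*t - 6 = 70*d^3 + d^2*(283*t - 107) + d*(137*t^2 - 72*t - 9) + 14*t^3 - 34*t^2 - 30*t + 18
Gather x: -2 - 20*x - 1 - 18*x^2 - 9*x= -18*x^2 - 29*x - 3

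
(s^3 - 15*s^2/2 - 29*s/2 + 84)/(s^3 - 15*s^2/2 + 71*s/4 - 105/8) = 4*(2*s^3 - 15*s^2 - 29*s + 168)/(8*s^3 - 60*s^2 + 142*s - 105)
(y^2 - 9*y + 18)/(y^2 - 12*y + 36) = (y - 3)/(y - 6)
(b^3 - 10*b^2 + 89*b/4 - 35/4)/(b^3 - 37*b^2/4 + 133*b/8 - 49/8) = 2*(2*b - 5)/(4*b - 7)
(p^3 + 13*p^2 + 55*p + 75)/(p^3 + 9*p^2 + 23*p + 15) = (p + 5)/(p + 1)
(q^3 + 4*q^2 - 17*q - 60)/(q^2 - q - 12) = q + 5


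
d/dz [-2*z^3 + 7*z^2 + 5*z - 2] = -6*z^2 + 14*z + 5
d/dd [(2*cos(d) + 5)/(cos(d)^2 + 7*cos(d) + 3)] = (10*cos(d) + cos(2*d) + 30)*sin(d)/(cos(d)^2 + 7*cos(d) + 3)^2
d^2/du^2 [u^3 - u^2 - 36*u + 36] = 6*u - 2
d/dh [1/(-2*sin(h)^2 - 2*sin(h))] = (2/tan(h) + cos(h)/sin(h)^2)/(2*(sin(h) + 1)^2)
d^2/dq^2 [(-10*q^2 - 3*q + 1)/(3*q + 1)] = 16/(27*q^3 + 27*q^2 + 9*q + 1)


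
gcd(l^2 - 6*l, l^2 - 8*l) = l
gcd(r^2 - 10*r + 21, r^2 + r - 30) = 1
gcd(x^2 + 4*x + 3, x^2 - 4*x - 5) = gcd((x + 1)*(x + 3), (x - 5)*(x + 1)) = x + 1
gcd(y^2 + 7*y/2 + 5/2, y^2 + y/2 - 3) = 1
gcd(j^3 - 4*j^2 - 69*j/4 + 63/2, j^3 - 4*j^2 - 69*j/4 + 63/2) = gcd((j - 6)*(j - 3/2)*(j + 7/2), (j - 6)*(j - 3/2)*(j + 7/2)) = j^3 - 4*j^2 - 69*j/4 + 63/2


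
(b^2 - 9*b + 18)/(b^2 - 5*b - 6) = (b - 3)/(b + 1)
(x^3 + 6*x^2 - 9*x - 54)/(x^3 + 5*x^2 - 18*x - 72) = (x - 3)/(x - 4)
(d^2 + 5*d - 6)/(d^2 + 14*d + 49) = (d^2 + 5*d - 6)/(d^2 + 14*d + 49)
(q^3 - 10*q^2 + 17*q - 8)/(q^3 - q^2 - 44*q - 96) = (q^2 - 2*q + 1)/(q^2 + 7*q + 12)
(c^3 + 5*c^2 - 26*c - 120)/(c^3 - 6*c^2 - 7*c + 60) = (c^2 + 10*c + 24)/(c^2 - c - 12)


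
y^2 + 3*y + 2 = (y + 1)*(y + 2)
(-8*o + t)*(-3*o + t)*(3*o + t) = 72*o^3 - 9*o^2*t - 8*o*t^2 + t^3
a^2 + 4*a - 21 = (a - 3)*(a + 7)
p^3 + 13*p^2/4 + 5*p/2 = p*(p + 5/4)*(p + 2)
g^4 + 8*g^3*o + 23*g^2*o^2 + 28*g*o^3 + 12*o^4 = (g + o)*(g + 2*o)^2*(g + 3*o)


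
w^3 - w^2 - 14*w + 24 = (w - 3)*(w - 2)*(w + 4)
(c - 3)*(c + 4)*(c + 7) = c^3 + 8*c^2 - 5*c - 84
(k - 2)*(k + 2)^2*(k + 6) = k^4 + 8*k^3 + 8*k^2 - 32*k - 48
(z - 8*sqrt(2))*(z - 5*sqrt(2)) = z^2 - 13*sqrt(2)*z + 80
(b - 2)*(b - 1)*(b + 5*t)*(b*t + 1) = b^4*t + 5*b^3*t^2 - 3*b^3*t + b^3 - 15*b^2*t^2 + 7*b^2*t - 3*b^2 + 10*b*t^2 - 15*b*t + 2*b + 10*t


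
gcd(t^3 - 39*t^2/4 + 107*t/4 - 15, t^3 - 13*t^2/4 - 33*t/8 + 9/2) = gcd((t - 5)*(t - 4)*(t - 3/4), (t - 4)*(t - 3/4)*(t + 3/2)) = t^2 - 19*t/4 + 3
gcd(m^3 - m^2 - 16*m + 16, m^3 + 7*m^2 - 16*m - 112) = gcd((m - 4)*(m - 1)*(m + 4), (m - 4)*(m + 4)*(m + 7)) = m^2 - 16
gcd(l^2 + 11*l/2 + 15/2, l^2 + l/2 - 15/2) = l + 3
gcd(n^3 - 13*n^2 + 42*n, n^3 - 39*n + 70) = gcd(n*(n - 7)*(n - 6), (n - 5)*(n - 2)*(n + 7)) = 1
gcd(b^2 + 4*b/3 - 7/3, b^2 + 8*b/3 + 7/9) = b + 7/3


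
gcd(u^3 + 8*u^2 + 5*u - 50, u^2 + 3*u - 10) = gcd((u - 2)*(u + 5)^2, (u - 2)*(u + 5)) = u^2 + 3*u - 10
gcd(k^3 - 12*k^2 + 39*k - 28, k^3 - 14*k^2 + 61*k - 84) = k^2 - 11*k + 28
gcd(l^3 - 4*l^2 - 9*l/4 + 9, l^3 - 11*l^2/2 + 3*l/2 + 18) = l^2 - 5*l/2 - 6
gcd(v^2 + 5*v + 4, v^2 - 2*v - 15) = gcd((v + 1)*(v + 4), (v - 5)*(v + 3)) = 1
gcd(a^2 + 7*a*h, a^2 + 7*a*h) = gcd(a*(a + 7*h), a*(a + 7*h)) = a^2 + 7*a*h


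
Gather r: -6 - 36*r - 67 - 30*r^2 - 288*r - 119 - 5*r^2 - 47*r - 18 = -35*r^2 - 371*r - 210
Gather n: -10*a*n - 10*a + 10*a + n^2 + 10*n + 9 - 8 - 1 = n^2 + n*(10 - 10*a)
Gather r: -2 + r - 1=r - 3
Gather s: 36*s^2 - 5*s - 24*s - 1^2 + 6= 36*s^2 - 29*s + 5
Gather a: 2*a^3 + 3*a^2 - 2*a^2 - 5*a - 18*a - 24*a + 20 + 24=2*a^3 + a^2 - 47*a + 44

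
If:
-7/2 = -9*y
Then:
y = 7/18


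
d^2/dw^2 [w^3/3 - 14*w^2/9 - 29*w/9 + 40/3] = 2*w - 28/9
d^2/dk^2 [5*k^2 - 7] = 10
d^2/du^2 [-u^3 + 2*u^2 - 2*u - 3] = 4 - 6*u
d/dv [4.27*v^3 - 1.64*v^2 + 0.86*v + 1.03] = 12.81*v^2 - 3.28*v + 0.86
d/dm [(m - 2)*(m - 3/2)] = 2*m - 7/2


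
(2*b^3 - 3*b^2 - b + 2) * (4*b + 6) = 8*b^4 - 22*b^2 + 2*b + 12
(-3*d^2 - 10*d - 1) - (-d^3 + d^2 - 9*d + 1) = d^3 - 4*d^2 - d - 2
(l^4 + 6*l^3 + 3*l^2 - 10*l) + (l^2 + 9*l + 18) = l^4 + 6*l^3 + 4*l^2 - l + 18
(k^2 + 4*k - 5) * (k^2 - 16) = k^4 + 4*k^3 - 21*k^2 - 64*k + 80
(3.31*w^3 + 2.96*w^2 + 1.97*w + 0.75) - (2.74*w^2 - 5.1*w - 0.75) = 3.31*w^3 + 0.22*w^2 + 7.07*w + 1.5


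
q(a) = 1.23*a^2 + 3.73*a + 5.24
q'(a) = 2.46*a + 3.73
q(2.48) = 22.06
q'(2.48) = 9.83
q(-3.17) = 5.78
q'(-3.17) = -4.07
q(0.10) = 5.63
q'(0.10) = 3.98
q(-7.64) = 48.54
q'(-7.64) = -15.06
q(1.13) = 11.03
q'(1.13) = 6.51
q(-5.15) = 18.65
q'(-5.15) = -8.94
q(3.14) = 29.08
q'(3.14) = 11.45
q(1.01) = 10.26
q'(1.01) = 6.21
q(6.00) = 71.90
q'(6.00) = 18.49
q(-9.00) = 71.30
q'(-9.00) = -18.41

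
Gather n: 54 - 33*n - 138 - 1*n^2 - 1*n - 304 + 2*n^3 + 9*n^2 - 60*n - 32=2*n^3 + 8*n^2 - 94*n - 420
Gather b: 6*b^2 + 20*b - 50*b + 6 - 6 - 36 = 6*b^2 - 30*b - 36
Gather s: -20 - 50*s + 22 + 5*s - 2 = -45*s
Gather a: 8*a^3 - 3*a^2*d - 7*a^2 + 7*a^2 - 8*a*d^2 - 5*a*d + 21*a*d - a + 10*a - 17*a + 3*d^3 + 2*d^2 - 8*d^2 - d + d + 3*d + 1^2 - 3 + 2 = 8*a^3 - 3*a^2*d + a*(-8*d^2 + 16*d - 8) + 3*d^3 - 6*d^2 + 3*d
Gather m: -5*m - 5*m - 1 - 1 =-10*m - 2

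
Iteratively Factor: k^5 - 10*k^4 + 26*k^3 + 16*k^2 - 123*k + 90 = (k - 5)*(k^4 - 5*k^3 + k^2 + 21*k - 18) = (k - 5)*(k - 1)*(k^3 - 4*k^2 - 3*k + 18) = (k - 5)*(k - 3)*(k - 1)*(k^2 - k - 6) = (k - 5)*(k - 3)^2*(k - 1)*(k + 2)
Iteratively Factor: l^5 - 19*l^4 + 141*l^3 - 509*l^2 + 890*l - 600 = (l - 2)*(l^4 - 17*l^3 + 107*l^2 - 295*l + 300) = (l - 3)*(l - 2)*(l^3 - 14*l^2 + 65*l - 100) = (l - 5)*(l - 3)*(l - 2)*(l^2 - 9*l + 20) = (l - 5)^2*(l - 3)*(l - 2)*(l - 4)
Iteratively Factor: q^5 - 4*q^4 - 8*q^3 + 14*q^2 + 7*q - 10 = (q - 1)*(q^4 - 3*q^3 - 11*q^2 + 3*q + 10) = (q - 1)^2*(q^3 - 2*q^2 - 13*q - 10) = (q - 1)^2*(q + 2)*(q^2 - 4*q - 5) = (q - 5)*(q - 1)^2*(q + 2)*(q + 1)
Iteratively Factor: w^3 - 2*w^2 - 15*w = (w + 3)*(w^2 - 5*w) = (w - 5)*(w + 3)*(w)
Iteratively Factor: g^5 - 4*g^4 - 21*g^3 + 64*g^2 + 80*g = (g - 5)*(g^4 + g^3 - 16*g^2 - 16*g) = (g - 5)*(g - 4)*(g^3 + 5*g^2 + 4*g) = g*(g - 5)*(g - 4)*(g^2 + 5*g + 4) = g*(g - 5)*(g - 4)*(g + 4)*(g + 1)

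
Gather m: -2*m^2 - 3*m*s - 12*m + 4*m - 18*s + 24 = -2*m^2 + m*(-3*s - 8) - 18*s + 24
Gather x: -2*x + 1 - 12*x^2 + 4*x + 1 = -12*x^2 + 2*x + 2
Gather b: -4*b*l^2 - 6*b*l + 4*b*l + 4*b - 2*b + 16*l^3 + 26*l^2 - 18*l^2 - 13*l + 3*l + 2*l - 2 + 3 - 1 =b*(-4*l^2 - 2*l + 2) + 16*l^3 + 8*l^2 - 8*l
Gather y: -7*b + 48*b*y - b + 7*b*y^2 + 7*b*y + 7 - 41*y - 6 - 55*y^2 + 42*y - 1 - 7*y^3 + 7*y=-8*b - 7*y^3 + y^2*(7*b - 55) + y*(55*b + 8)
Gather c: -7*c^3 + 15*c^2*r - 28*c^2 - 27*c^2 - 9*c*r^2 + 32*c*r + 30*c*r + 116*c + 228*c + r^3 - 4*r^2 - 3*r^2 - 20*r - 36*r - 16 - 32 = -7*c^3 + c^2*(15*r - 55) + c*(-9*r^2 + 62*r + 344) + r^3 - 7*r^2 - 56*r - 48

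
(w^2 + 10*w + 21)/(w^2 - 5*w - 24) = (w + 7)/(w - 8)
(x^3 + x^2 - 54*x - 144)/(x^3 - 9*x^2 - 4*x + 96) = (x + 6)/(x - 4)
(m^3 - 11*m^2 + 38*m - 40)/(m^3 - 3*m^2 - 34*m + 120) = (m - 2)/(m + 6)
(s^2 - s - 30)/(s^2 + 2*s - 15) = (s - 6)/(s - 3)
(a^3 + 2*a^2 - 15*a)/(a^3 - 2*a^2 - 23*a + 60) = a/(a - 4)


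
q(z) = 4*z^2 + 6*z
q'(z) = 8*z + 6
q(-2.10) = 5.04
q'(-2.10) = -10.80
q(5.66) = 162.10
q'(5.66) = 51.28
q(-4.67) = 59.22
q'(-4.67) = -31.36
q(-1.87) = 2.77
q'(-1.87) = -8.96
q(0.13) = 0.85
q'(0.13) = 7.04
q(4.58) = 111.39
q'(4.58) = 42.64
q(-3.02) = 18.36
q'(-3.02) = -18.16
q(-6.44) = 127.25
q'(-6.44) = -45.52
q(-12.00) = 504.00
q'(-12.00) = -90.00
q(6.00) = 180.00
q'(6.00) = 54.00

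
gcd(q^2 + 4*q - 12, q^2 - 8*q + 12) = q - 2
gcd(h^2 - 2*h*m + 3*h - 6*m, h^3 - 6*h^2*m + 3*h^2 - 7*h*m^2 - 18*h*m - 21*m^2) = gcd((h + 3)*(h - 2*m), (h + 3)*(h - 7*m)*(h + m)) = h + 3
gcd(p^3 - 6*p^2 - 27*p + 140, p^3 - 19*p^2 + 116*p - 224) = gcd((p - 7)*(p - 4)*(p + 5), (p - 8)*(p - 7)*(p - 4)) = p^2 - 11*p + 28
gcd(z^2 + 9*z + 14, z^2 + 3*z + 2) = z + 2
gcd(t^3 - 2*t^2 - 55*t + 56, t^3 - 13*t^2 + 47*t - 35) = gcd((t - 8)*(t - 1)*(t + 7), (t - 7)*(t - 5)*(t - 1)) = t - 1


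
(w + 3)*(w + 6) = w^2 + 9*w + 18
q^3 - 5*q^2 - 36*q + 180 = (q - 6)*(q - 5)*(q + 6)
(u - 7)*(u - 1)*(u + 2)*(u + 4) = u^4 - 2*u^3 - 33*u^2 - 22*u + 56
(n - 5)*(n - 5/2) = n^2 - 15*n/2 + 25/2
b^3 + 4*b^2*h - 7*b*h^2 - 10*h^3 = (b - 2*h)*(b + h)*(b + 5*h)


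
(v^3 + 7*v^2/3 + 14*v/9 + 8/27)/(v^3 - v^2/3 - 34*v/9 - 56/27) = (3*v + 1)/(3*v - 7)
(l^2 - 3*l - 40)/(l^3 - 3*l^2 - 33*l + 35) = (l - 8)/(l^2 - 8*l + 7)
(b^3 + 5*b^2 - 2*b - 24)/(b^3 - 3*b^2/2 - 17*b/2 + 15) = 2*(b + 4)/(2*b - 5)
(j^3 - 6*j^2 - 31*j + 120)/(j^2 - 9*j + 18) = (j^2 - 3*j - 40)/(j - 6)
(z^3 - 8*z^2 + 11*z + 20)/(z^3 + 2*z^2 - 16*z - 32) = (z^2 - 4*z - 5)/(z^2 + 6*z + 8)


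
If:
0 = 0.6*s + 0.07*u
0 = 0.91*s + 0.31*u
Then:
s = 0.00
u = 0.00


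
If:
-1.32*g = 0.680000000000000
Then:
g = -0.52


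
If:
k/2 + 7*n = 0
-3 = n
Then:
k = 42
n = -3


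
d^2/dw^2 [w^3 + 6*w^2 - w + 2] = 6*w + 12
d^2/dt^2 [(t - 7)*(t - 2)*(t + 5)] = 6*t - 8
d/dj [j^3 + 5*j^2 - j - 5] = 3*j^2 + 10*j - 1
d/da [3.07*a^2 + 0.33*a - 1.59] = 6.14*a + 0.33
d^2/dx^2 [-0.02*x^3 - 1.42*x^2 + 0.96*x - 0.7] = -0.12*x - 2.84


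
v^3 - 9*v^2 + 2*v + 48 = (v - 8)*(v - 3)*(v + 2)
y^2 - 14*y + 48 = (y - 8)*(y - 6)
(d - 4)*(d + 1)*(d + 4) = d^3 + d^2 - 16*d - 16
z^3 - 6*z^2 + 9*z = z*(z - 3)^2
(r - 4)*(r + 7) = r^2 + 3*r - 28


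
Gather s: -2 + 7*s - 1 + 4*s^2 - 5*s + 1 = 4*s^2 + 2*s - 2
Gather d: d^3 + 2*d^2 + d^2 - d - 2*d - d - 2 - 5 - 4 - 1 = d^3 + 3*d^2 - 4*d - 12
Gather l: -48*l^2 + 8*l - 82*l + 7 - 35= -48*l^2 - 74*l - 28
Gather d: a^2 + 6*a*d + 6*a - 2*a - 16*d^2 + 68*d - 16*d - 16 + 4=a^2 + 4*a - 16*d^2 + d*(6*a + 52) - 12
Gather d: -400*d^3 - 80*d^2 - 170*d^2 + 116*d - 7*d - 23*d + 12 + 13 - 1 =-400*d^3 - 250*d^2 + 86*d + 24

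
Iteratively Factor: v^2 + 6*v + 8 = (v + 4)*(v + 2)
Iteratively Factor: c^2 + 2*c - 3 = (c - 1)*(c + 3)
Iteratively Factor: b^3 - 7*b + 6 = (b + 3)*(b^2 - 3*b + 2) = (b - 1)*(b + 3)*(b - 2)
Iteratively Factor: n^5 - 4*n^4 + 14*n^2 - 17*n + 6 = (n + 2)*(n^4 - 6*n^3 + 12*n^2 - 10*n + 3) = (n - 1)*(n + 2)*(n^3 - 5*n^2 + 7*n - 3) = (n - 3)*(n - 1)*(n + 2)*(n^2 - 2*n + 1) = (n - 3)*(n - 1)^2*(n + 2)*(n - 1)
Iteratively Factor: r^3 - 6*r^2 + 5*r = (r - 1)*(r^2 - 5*r) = r*(r - 1)*(r - 5)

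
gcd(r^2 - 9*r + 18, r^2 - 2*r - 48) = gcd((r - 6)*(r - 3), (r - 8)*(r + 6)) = 1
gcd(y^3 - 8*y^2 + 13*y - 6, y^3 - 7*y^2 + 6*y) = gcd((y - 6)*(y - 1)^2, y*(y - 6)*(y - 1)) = y^2 - 7*y + 6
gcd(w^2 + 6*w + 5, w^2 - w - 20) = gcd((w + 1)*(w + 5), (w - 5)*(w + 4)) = 1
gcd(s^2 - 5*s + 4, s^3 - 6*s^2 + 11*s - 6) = s - 1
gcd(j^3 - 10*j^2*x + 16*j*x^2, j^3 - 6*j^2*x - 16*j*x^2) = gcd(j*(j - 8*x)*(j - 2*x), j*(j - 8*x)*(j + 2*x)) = -j^2 + 8*j*x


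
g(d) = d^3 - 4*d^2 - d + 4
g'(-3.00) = 50.00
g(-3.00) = -56.00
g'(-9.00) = 314.00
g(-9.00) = -1040.00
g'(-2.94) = 48.45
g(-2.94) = -53.05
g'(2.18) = -4.18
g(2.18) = -6.83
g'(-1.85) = 24.07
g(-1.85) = -14.17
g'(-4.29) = 88.53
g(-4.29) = -144.28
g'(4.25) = 19.19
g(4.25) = 4.27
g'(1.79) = -5.71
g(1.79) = -4.87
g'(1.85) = -5.53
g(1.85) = -5.21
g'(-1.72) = 21.64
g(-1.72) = -11.20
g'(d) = 3*d^2 - 8*d - 1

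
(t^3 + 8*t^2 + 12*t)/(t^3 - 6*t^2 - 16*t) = (t + 6)/(t - 8)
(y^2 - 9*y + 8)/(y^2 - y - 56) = (y - 1)/(y + 7)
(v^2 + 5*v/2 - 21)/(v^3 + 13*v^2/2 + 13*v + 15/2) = (2*v^2 + 5*v - 42)/(2*v^3 + 13*v^2 + 26*v + 15)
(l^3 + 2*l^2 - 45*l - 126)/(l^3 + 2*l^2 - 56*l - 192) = (l^2 - 4*l - 21)/(l^2 - 4*l - 32)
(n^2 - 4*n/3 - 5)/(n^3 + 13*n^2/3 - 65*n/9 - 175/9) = 3*(n - 3)/(3*n^2 + 8*n - 35)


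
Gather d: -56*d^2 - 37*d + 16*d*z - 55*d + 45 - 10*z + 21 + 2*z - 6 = -56*d^2 + d*(16*z - 92) - 8*z + 60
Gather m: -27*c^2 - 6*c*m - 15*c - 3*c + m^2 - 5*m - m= -27*c^2 - 18*c + m^2 + m*(-6*c - 6)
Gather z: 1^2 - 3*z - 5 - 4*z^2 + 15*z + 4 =-4*z^2 + 12*z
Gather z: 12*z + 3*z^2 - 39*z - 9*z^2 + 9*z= -6*z^2 - 18*z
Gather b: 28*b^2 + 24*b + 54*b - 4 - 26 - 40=28*b^2 + 78*b - 70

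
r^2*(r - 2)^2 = r^4 - 4*r^3 + 4*r^2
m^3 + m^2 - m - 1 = (m - 1)*(m + 1)^2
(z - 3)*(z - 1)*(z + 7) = z^3 + 3*z^2 - 25*z + 21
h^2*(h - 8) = h^3 - 8*h^2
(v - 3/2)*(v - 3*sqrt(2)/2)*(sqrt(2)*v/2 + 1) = sqrt(2)*v^3/2 - 3*sqrt(2)*v^2/4 - v^2/2 - 3*sqrt(2)*v/2 + 3*v/4 + 9*sqrt(2)/4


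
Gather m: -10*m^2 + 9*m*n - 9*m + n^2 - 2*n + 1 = -10*m^2 + m*(9*n - 9) + n^2 - 2*n + 1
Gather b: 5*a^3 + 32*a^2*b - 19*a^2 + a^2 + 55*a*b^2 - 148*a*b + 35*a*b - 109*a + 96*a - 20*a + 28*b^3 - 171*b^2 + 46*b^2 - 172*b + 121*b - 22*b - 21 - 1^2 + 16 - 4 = 5*a^3 - 18*a^2 - 33*a + 28*b^3 + b^2*(55*a - 125) + b*(32*a^2 - 113*a - 73) - 10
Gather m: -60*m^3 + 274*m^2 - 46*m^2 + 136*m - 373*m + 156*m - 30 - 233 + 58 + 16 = -60*m^3 + 228*m^2 - 81*m - 189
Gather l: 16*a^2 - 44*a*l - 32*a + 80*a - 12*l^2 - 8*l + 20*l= 16*a^2 + 48*a - 12*l^2 + l*(12 - 44*a)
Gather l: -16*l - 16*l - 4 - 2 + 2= -32*l - 4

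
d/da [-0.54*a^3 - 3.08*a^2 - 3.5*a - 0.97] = -1.62*a^2 - 6.16*a - 3.5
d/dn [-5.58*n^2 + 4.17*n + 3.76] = 4.17 - 11.16*n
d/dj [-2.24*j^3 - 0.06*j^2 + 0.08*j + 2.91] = -6.72*j^2 - 0.12*j + 0.08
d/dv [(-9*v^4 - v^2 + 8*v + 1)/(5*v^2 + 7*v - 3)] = (-90*v^5 - 189*v^4 + 108*v^3 - 47*v^2 - 4*v - 31)/(25*v^4 + 70*v^3 + 19*v^2 - 42*v + 9)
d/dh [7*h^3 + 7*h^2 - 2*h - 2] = 21*h^2 + 14*h - 2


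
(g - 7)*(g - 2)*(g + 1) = g^3 - 8*g^2 + 5*g + 14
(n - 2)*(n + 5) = n^2 + 3*n - 10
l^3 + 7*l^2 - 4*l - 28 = (l - 2)*(l + 2)*(l + 7)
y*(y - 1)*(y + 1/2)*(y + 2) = y^4 + 3*y^3/2 - 3*y^2/2 - y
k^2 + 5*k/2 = k*(k + 5/2)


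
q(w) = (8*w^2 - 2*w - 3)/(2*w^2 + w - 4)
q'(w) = (-4*w - 1)*(8*w^2 - 2*w - 3)/(2*w^2 + w - 4)^2 + (16*w - 2)/(2*w^2 + w - 4)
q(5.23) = 3.67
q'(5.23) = 0.02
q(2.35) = 3.88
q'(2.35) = -0.51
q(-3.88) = 5.63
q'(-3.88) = 0.80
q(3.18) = 3.69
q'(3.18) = -0.09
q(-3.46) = 6.05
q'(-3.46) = 1.23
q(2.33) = 3.89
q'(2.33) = -0.53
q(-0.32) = 0.37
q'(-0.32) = 1.70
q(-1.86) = 26.81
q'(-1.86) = 133.02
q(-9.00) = 4.45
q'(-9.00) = 0.07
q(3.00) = 3.71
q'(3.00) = -0.13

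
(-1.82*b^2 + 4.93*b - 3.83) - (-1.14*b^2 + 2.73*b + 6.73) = -0.68*b^2 + 2.2*b - 10.56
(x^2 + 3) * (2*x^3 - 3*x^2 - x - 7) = 2*x^5 - 3*x^4 + 5*x^3 - 16*x^2 - 3*x - 21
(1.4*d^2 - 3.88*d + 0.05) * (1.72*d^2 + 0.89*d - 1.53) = 2.408*d^4 - 5.4276*d^3 - 5.5092*d^2 + 5.9809*d - 0.0765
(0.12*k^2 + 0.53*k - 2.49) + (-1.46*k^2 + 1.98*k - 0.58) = -1.34*k^2 + 2.51*k - 3.07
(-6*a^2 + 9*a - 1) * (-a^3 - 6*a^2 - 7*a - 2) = 6*a^5 + 27*a^4 - 11*a^3 - 45*a^2 - 11*a + 2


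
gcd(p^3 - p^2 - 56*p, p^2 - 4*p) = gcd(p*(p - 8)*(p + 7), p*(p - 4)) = p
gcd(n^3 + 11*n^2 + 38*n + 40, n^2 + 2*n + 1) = 1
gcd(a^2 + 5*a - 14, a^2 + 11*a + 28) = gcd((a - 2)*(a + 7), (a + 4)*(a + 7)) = a + 7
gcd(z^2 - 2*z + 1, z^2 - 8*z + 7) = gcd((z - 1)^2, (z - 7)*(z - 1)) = z - 1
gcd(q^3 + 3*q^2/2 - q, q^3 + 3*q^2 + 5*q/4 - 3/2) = q^2 + 3*q/2 - 1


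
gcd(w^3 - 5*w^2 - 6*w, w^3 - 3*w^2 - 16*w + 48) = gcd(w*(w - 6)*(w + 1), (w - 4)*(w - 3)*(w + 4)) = 1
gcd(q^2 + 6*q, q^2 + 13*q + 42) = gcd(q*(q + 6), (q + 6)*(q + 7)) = q + 6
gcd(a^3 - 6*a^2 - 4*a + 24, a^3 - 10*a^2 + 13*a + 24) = 1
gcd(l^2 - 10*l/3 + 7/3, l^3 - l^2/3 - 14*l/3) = l - 7/3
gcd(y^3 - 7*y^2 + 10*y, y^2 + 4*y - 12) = y - 2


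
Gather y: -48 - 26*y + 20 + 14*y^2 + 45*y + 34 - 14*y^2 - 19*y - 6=0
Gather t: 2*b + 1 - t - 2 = 2*b - t - 1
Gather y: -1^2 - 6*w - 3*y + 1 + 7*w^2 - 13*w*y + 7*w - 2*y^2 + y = 7*w^2 + w - 2*y^2 + y*(-13*w - 2)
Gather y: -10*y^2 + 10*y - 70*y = -10*y^2 - 60*y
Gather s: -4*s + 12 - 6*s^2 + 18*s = -6*s^2 + 14*s + 12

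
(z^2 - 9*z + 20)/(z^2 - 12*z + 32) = (z - 5)/(z - 8)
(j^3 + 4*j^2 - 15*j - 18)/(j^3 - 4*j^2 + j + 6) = (j + 6)/(j - 2)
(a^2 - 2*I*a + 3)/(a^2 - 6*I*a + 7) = (a - 3*I)/(a - 7*I)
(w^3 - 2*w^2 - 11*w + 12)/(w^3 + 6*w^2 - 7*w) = (w^2 - w - 12)/(w*(w + 7))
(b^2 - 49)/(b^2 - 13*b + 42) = (b + 7)/(b - 6)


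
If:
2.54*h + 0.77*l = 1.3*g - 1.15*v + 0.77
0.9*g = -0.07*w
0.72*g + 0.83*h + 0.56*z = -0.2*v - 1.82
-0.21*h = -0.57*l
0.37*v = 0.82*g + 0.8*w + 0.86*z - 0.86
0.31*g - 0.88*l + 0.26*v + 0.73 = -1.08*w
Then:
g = -0.22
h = 4.03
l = 1.49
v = -9.49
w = 2.88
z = -5.55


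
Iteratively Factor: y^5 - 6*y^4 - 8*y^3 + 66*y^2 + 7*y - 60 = (y - 5)*(y^4 - y^3 - 13*y^2 + y + 12) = (y - 5)*(y - 1)*(y^3 - 13*y - 12) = (y - 5)*(y - 1)*(y + 3)*(y^2 - 3*y - 4) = (y - 5)*(y - 1)*(y + 1)*(y + 3)*(y - 4)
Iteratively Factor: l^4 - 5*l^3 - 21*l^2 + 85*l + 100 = (l - 5)*(l^3 - 21*l - 20) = (l - 5)*(l + 1)*(l^2 - l - 20) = (l - 5)*(l + 1)*(l + 4)*(l - 5)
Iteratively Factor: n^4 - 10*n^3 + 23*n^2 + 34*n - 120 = (n + 2)*(n^3 - 12*n^2 + 47*n - 60) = (n - 4)*(n + 2)*(n^2 - 8*n + 15) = (n - 5)*(n - 4)*(n + 2)*(n - 3)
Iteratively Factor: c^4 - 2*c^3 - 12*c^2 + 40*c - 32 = (c - 2)*(c^3 - 12*c + 16) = (c - 2)^2*(c^2 + 2*c - 8) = (c - 2)^3*(c + 4)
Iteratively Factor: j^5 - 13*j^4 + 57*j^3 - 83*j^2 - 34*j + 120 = (j + 1)*(j^4 - 14*j^3 + 71*j^2 - 154*j + 120) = (j - 2)*(j + 1)*(j^3 - 12*j^2 + 47*j - 60) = (j - 3)*(j - 2)*(j + 1)*(j^2 - 9*j + 20) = (j - 4)*(j - 3)*(j - 2)*(j + 1)*(j - 5)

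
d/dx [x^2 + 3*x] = 2*x + 3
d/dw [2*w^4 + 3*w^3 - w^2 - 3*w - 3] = 8*w^3 + 9*w^2 - 2*w - 3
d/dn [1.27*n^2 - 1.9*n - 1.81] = 2.54*n - 1.9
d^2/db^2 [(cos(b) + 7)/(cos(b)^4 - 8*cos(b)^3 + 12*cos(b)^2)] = 3*(-1592*(1 - cos(b)^2)^2/cos(b)^4 + 4*sin(b)^6/cos(b)^4 - 3*cos(b)^3 - 4*cos(b)^2 + 340*cos(b) + 2008/cos(b) - 2412/cos(b)^2 - 3488/cos(b)^3 + 3604/cos(b)^4)/((cos(b) - 6)^3*(cos(b) - 2)^3)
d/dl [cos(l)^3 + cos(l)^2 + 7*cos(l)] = (3*sin(l)^2 - 2*cos(l) - 10)*sin(l)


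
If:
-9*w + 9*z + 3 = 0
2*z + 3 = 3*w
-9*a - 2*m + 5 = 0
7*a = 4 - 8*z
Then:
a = -12/7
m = 143/14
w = 7/3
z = 2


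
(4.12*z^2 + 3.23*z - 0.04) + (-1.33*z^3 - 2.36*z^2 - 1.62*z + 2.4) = -1.33*z^3 + 1.76*z^2 + 1.61*z + 2.36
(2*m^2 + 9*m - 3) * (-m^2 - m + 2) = -2*m^4 - 11*m^3 - 2*m^2 + 21*m - 6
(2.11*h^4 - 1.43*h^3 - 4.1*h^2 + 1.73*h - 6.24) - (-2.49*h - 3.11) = 2.11*h^4 - 1.43*h^3 - 4.1*h^2 + 4.22*h - 3.13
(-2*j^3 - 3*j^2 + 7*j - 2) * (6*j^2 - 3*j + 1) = -12*j^5 - 12*j^4 + 49*j^3 - 36*j^2 + 13*j - 2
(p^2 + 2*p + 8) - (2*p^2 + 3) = -p^2 + 2*p + 5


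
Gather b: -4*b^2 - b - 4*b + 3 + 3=-4*b^2 - 5*b + 6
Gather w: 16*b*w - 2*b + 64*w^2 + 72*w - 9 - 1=-2*b + 64*w^2 + w*(16*b + 72) - 10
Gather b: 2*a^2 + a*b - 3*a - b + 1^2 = 2*a^2 - 3*a + b*(a - 1) + 1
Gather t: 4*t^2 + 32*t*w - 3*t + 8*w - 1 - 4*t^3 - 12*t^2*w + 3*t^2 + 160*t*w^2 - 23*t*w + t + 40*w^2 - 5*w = -4*t^3 + t^2*(7 - 12*w) + t*(160*w^2 + 9*w - 2) + 40*w^2 + 3*w - 1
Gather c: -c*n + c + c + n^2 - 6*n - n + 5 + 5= c*(2 - n) + n^2 - 7*n + 10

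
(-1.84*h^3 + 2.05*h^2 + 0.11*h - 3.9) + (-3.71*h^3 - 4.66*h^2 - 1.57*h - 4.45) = -5.55*h^3 - 2.61*h^2 - 1.46*h - 8.35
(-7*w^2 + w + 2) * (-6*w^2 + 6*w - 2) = 42*w^4 - 48*w^3 + 8*w^2 + 10*w - 4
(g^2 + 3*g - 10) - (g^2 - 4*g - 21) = 7*g + 11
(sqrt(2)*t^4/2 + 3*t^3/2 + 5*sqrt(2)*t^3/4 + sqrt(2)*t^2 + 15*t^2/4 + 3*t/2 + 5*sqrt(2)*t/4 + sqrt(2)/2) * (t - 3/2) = sqrt(2)*t^5/2 + sqrt(2)*t^4/2 + 3*t^4/2 - 7*sqrt(2)*t^3/8 + 3*t^3/2 - 33*t^2/8 - sqrt(2)*t^2/4 - 9*t/4 - 11*sqrt(2)*t/8 - 3*sqrt(2)/4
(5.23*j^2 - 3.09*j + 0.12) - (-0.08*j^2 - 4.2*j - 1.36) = 5.31*j^2 + 1.11*j + 1.48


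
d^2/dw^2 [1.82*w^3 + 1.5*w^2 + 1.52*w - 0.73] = 10.92*w + 3.0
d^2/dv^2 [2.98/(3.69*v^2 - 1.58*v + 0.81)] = (-81.151956*v^2 + 34.747992*v + 2.98*(7.38*v - 1.58)*(14.76*v - 3.16) - 17.813844)/(3.69*v^2 - 1.58*v + 0.81)^3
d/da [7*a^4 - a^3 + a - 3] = 28*a^3 - 3*a^2 + 1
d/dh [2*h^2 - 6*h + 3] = 4*h - 6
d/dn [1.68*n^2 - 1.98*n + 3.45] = 3.36*n - 1.98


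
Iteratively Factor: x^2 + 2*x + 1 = (x + 1)*(x + 1)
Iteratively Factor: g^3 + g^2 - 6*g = (g - 2)*(g^2 + 3*g) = g*(g - 2)*(g + 3)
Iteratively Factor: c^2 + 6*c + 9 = (c + 3)*(c + 3)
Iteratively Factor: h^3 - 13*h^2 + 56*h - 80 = (h - 4)*(h^2 - 9*h + 20) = (h - 4)^2*(h - 5)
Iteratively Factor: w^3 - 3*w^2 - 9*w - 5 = (w + 1)*(w^2 - 4*w - 5) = (w - 5)*(w + 1)*(w + 1)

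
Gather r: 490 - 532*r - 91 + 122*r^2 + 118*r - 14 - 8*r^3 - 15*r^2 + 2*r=-8*r^3 + 107*r^2 - 412*r + 385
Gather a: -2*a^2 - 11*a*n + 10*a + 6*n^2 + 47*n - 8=-2*a^2 + a*(10 - 11*n) + 6*n^2 + 47*n - 8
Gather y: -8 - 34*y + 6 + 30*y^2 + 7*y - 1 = 30*y^2 - 27*y - 3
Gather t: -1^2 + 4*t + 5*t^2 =5*t^2 + 4*t - 1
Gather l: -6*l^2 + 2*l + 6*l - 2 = -6*l^2 + 8*l - 2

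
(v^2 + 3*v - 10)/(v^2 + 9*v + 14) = (v^2 + 3*v - 10)/(v^2 + 9*v + 14)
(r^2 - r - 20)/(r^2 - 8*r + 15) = (r + 4)/(r - 3)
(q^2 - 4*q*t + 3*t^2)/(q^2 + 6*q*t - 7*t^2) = (q - 3*t)/(q + 7*t)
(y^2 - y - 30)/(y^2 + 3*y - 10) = (y - 6)/(y - 2)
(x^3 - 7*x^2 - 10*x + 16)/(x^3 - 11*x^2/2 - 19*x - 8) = 2*(x - 1)/(2*x + 1)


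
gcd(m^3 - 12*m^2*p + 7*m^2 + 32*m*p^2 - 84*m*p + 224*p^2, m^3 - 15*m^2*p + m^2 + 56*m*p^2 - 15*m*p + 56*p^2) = -m + 8*p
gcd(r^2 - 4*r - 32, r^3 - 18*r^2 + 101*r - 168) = r - 8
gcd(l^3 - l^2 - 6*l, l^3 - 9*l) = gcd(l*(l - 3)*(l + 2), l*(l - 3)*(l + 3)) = l^2 - 3*l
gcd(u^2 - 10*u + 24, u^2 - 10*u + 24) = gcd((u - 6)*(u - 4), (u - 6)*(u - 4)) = u^2 - 10*u + 24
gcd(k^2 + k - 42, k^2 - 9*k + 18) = k - 6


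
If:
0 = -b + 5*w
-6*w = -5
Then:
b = 25/6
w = 5/6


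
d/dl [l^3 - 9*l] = 3*l^2 - 9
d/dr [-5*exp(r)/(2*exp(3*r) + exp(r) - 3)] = 20*exp(4*r)/(2*exp(3*r) + exp(r) - 3)^2 + 15*exp(r)/(2*exp(3*r) + exp(r) - 3)^2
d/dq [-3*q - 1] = -3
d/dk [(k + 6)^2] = 2*k + 12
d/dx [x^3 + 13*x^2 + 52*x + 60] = 3*x^2 + 26*x + 52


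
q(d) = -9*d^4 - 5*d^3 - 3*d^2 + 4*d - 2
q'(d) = -36*d^3 - 15*d^2 - 6*d + 4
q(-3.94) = -1927.36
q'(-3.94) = 1996.65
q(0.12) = -1.57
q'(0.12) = 3.00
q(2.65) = -549.36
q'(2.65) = -787.18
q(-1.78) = -80.78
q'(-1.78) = 170.19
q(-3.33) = -970.63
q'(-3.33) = 1186.98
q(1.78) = -122.93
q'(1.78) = -257.24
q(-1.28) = -25.71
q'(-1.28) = 62.60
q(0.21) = -1.36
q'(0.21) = 1.75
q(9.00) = -62903.00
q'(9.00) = -27509.00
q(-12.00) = -178466.00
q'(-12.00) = 60124.00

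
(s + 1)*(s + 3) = s^2 + 4*s + 3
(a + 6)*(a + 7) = a^2 + 13*a + 42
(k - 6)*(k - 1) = k^2 - 7*k + 6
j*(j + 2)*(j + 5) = j^3 + 7*j^2 + 10*j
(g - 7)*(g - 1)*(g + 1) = g^3 - 7*g^2 - g + 7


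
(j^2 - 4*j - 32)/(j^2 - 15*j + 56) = (j + 4)/(j - 7)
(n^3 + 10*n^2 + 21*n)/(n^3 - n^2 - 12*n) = (n + 7)/(n - 4)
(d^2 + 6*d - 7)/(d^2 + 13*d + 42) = (d - 1)/(d + 6)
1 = 1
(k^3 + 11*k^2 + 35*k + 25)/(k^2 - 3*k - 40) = (k^2 + 6*k + 5)/(k - 8)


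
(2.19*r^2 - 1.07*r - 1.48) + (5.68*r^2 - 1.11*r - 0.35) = 7.87*r^2 - 2.18*r - 1.83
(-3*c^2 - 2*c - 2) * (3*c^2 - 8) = -9*c^4 - 6*c^3 + 18*c^2 + 16*c + 16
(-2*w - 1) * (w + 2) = -2*w^2 - 5*w - 2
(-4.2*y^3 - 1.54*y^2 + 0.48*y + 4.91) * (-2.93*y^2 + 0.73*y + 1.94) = 12.306*y^5 + 1.4462*y^4 - 10.6786*y^3 - 17.0235*y^2 + 4.5155*y + 9.5254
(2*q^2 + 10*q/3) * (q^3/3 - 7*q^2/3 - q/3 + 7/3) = 2*q^5/3 - 32*q^4/9 - 76*q^3/9 + 32*q^2/9 + 70*q/9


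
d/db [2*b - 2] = 2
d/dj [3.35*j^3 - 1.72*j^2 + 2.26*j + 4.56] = 10.05*j^2 - 3.44*j + 2.26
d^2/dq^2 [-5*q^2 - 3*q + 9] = -10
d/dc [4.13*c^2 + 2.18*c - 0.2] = 8.26*c + 2.18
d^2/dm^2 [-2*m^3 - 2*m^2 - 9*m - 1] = -12*m - 4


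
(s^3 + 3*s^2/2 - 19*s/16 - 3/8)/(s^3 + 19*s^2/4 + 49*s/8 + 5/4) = (4*s - 3)/(2*(2*s + 5))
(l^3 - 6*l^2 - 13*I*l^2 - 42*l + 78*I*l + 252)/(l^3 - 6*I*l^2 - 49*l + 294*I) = (l^2 - l*(6 + 7*I) + 42*I)/(l^2 - 49)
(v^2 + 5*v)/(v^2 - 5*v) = (v + 5)/(v - 5)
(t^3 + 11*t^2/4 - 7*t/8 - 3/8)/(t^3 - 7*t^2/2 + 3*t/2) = (4*t^2 + 13*t + 3)/(4*t*(t - 3))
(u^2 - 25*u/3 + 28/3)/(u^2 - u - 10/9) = 3*(-3*u^2 + 25*u - 28)/(-9*u^2 + 9*u + 10)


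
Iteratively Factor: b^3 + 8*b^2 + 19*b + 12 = (b + 4)*(b^2 + 4*b + 3) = (b + 1)*(b + 4)*(b + 3)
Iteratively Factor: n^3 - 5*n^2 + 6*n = (n - 3)*(n^2 - 2*n) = n*(n - 3)*(n - 2)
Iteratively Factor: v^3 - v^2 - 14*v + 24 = (v - 2)*(v^2 + v - 12) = (v - 2)*(v + 4)*(v - 3)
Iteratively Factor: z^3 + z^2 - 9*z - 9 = (z + 1)*(z^2 - 9) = (z - 3)*(z + 1)*(z + 3)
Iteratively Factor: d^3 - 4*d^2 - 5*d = (d + 1)*(d^2 - 5*d) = (d - 5)*(d + 1)*(d)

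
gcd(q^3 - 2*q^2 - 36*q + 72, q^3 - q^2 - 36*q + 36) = q^2 - 36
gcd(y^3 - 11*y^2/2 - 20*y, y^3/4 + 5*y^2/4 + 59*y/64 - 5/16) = 1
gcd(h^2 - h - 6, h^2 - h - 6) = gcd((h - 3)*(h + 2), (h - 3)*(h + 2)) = h^2 - h - 6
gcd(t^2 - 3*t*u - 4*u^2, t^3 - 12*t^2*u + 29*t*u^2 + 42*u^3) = t + u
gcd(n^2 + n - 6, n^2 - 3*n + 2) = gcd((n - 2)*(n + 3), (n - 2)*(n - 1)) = n - 2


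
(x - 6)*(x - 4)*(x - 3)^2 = x^4 - 16*x^3 + 93*x^2 - 234*x + 216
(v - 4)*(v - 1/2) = v^2 - 9*v/2 + 2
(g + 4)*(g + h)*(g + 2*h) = g^3 + 3*g^2*h + 4*g^2 + 2*g*h^2 + 12*g*h + 8*h^2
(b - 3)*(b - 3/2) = b^2 - 9*b/2 + 9/2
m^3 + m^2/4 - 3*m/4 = m*(m - 3/4)*(m + 1)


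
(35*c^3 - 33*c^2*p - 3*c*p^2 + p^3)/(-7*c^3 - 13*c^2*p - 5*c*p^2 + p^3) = (-5*c^2 + 4*c*p + p^2)/(c^2 + 2*c*p + p^2)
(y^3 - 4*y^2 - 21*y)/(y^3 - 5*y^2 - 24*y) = (y - 7)/(y - 8)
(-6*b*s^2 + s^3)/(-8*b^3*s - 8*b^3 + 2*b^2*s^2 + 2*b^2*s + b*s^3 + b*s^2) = s^2*(-6*b + s)/(b*(-8*b^2*s - 8*b^2 + 2*b*s^2 + 2*b*s + s^3 + s^2))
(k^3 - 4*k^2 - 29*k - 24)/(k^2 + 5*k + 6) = (k^2 - 7*k - 8)/(k + 2)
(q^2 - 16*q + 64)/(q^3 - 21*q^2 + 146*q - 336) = (q - 8)/(q^2 - 13*q + 42)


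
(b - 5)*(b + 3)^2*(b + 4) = b^4 + 5*b^3 - 17*b^2 - 129*b - 180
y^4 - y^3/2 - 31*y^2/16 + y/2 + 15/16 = (y - 5/4)*(y - 1)*(y + 3/4)*(y + 1)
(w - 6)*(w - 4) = w^2 - 10*w + 24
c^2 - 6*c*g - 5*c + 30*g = (c - 5)*(c - 6*g)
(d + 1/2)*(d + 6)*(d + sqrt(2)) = d^3 + sqrt(2)*d^2 + 13*d^2/2 + 3*d + 13*sqrt(2)*d/2 + 3*sqrt(2)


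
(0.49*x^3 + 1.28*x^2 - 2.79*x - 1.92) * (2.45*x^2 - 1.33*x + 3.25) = 1.2005*x^5 + 2.4843*x^4 - 6.9454*x^3 + 3.1667*x^2 - 6.5139*x - 6.24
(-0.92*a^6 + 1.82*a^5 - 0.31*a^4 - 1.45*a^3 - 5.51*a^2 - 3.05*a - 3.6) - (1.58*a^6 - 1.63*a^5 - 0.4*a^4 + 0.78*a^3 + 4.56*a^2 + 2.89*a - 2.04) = -2.5*a^6 + 3.45*a^5 + 0.09*a^4 - 2.23*a^3 - 10.07*a^2 - 5.94*a - 1.56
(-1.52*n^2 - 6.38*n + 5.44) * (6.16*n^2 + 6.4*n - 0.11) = -9.3632*n^4 - 49.0288*n^3 - 7.1544*n^2 + 35.5178*n - 0.5984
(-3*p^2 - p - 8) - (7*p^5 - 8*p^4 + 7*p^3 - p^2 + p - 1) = -7*p^5 + 8*p^4 - 7*p^3 - 2*p^2 - 2*p - 7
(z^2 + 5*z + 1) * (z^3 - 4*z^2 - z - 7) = z^5 + z^4 - 20*z^3 - 16*z^2 - 36*z - 7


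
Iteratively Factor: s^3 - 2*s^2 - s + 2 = (s - 2)*(s^2 - 1) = (s - 2)*(s + 1)*(s - 1)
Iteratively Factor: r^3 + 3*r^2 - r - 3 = (r - 1)*(r^2 + 4*r + 3) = (r - 1)*(r + 3)*(r + 1)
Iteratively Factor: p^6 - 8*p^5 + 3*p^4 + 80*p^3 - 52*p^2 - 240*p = (p - 5)*(p^5 - 3*p^4 - 12*p^3 + 20*p^2 + 48*p) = p*(p - 5)*(p^4 - 3*p^3 - 12*p^2 + 20*p + 48) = p*(p - 5)*(p - 4)*(p^3 + p^2 - 8*p - 12) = p*(p - 5)*(p - 4)*(p + 2)*(p^2 - p - 6) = p*(p - 5)*(p - 4)*(p + 2)^2*(p - 3)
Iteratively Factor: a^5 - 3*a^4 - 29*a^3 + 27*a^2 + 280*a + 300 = (a - 5)*(a^4 + 2*a^3 - 19*a^2 - 68*a - 60) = (a - 5)*(a + 3)*(a^3 - a^2 - 16*a - 20) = (a - 5)*(a + 2)*(a + 3)*(a^2 - 3*a - 10) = (a - 5)*(a + 2)^2*(a + 3)*(a - 5)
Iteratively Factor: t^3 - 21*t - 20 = (t + 4)*(t^2 - 4*t - 5) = (t + 1)*(t + 4)*(t - 5)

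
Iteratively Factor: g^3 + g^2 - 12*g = (g - 3)*(g^2 + 4*g) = (g - 3)*(g + 4)*(g)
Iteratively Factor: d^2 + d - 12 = (d + 4)*(d - 3)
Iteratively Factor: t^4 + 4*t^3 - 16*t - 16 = (t + 2)*(t^3 + 2*t^2 - 4*t - 8) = (t + 2)^2*(t^2 - 4) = (t - 2)*(t + 2)^2*(t + 2)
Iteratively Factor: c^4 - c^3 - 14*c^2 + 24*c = (c)*(c^3 - c^2 - 14*c + 24) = c*(c - 3)*(c^2 + 2*c - 8) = c*(c - 3)*(c + 4)*(c - 2)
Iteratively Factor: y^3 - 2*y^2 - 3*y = (y)*(y^2 - 2*y - 3) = y*(y + 1)*(y - 3)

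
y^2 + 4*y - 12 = (y - 2)*(y + 6)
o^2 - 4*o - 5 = (o - 5)*(o + 1)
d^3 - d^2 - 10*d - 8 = (d - 4)*(d + 1)*(d + 2)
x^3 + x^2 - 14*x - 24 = (x - 4)*(x + 2)*(x + 3)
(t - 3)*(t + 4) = t^2 + t - 12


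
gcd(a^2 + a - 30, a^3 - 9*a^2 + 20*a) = a - 5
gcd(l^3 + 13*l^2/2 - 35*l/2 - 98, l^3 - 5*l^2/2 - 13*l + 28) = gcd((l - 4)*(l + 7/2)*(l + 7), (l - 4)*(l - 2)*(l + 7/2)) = l^2 - l/2 - 14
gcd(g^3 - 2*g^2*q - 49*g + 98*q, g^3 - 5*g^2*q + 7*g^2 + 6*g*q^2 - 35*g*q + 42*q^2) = -g^2 + 2*g*q - 7*g + 14*q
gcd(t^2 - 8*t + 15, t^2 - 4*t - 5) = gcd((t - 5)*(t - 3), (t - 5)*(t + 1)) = t - 5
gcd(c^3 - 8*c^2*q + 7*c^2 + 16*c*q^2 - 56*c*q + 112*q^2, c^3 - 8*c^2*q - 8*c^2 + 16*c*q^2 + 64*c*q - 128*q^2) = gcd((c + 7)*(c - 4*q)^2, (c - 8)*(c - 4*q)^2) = c^2 - 8*c*q + 16*q^2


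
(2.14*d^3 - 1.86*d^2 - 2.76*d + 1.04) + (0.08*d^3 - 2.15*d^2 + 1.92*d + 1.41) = 2.22*d^3 - 4.01*d^2 - 0.84*d + 2.45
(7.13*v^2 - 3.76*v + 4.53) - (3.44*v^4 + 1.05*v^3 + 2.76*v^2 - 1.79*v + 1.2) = -3.44*v^4 - 1.05*v^3 + 4.37*v^2 - 1.97*v + 3.33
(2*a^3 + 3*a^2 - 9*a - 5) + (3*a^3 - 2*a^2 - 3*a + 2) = 5*a^3 + a^2 - 12*a - 3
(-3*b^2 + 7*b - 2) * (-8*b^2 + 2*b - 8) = 24*b^4 - 62*b^3 + 54*b^2 - 60*b + 16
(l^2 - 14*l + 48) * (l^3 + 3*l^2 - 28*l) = l^5 - 11*l^4 - 22*l^3 + 536*l^2 - 1344*l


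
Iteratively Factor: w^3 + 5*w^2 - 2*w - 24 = (w + 4)*(w^2 + w - 6) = (w - 2)*(w + 4)*(w + 3)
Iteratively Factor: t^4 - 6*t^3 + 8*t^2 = (t - 2)*(t^3 - 4*t^2) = t*(t - 2)*(t^2 - 4*t) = t*(t - 4)*(t - 2)*(t)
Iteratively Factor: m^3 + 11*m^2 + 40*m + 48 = (m + 3)*(m^2 + 8*m + 16) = (m + 3)*(m + 4)*(m + 4)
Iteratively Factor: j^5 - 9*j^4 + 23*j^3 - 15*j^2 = (j - 3)*(j^4 - 6*j^3 + 5*j^2) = j*(j - 3)*(j^3 - 6*j^2 + 5*j) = j^2*(j - 3)*(j^2 - 6*j + 5) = j^2*(j - 5)*(j - 3)*(j - 1)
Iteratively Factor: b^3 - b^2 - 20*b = (b + 4)*(b^2 - 5*b) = (b - 5)*(b + 4)*(b)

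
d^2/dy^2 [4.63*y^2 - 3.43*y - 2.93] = 9.26000000000000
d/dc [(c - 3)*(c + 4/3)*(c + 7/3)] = 3*c^2 + 4*c/3 - 71/9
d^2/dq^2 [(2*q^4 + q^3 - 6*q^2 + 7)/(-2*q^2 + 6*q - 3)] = 2*(-8*q^6 + 72*q^5 - 252*q^4 + 330*q^3 - 246*q^2 + 225*q - 156)/(8*q^6 - 72*q^5 + 252*q^4 - 432*q^3 + 378*q^2 - 162*q + 27)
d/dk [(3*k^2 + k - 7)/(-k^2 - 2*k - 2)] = (-5*k^2 - 26*k - 16)/(k^4 + 4*k^3 + 8*k^2 + 8*k + 4)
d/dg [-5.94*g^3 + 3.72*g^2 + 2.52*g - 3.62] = -17.82*g^2 + 7.44*g + 2.52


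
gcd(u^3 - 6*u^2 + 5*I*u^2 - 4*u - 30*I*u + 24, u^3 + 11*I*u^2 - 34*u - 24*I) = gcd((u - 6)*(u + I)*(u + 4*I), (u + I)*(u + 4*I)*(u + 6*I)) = u^2 + 5*I*u - 4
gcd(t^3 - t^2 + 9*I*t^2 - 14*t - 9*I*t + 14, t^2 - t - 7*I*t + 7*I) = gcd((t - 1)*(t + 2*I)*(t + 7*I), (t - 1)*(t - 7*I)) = t - 1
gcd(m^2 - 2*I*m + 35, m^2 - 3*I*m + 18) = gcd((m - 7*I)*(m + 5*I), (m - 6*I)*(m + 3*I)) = 1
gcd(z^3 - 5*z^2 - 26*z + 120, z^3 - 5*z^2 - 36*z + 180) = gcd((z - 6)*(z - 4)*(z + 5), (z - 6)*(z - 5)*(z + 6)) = z - 6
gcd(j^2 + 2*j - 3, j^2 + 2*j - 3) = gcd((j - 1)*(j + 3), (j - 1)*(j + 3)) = j^2 + 2*j - 3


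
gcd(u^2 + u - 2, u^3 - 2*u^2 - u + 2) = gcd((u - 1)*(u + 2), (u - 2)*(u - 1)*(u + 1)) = u - 1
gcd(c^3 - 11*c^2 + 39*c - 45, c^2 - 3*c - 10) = c - 5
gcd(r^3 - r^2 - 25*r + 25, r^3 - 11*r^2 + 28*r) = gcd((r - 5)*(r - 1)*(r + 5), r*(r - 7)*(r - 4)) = 1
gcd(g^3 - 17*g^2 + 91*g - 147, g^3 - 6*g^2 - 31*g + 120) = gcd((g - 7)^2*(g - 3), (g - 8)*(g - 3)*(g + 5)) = g - 3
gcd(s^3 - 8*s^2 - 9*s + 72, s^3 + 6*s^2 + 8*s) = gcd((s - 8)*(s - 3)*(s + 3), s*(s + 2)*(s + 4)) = 1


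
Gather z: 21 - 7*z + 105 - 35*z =126 - 42*z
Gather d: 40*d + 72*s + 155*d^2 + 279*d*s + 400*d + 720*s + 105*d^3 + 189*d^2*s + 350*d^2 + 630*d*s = 105*d^3 + d^2*(189*s + 505) + d*(909*s + 440) + 792*s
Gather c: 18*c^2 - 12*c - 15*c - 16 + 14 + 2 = 18*c^2 - 27*c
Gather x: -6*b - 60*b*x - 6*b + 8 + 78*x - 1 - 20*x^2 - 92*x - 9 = -12*b - 20*x^2 + x*(-60*b - 14) - 2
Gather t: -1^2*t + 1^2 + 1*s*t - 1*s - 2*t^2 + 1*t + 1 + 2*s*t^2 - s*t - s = -2*s + t^2*(2*s - 2) + 2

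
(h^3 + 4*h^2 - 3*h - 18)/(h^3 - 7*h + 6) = (h + 3)/(h - 1)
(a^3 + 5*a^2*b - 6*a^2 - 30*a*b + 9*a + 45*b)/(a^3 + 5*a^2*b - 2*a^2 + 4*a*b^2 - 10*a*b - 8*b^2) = (a^3 + 5*a^2*b - 6*a^2 - 30*a*b + 9*a + 45*b)/(a^3 + 5*a^2*b - 2*a^2 + 4*a*b^2 - 10*a*b - 8*b^2)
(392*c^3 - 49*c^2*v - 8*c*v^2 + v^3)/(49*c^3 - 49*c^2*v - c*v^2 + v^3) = (-8*c + v)/(-c + v)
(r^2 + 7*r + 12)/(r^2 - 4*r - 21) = (r + 4)/(r - 7)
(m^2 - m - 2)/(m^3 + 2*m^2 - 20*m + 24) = (m + 1)/(m^2 + 4*m - 12)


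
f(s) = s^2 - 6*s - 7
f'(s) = 2*s - 6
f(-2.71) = 16.60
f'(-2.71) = -11.42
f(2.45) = -15.70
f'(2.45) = -1.10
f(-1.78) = 6.85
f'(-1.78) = -9.56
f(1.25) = -12.94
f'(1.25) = -3.50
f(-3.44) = 25.47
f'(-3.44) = -12.88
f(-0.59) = -3.11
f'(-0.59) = -7.18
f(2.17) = -15.31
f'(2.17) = -1.66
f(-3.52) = 26.51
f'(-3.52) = -13.04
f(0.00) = -7.00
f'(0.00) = -6.00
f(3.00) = -16.00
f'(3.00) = 0.00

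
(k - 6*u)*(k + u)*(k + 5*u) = k^3 - 31*k*u^2 - 30*u^3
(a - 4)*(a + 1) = a^2 - 3*a - 4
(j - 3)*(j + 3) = j^2 - 9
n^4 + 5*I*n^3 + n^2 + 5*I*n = n*(n - I)*(n + I)*(n + 5*I)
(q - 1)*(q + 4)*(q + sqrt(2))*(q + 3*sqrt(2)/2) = q^4 + 3*q^3 + 5*sqrt(2)*q^3/2 - q^2 + 15*sqrt(2)*q^2/2 - 10*sqrt(2)*q + 9*q - 12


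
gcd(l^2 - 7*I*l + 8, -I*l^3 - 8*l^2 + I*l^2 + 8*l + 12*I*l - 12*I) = 1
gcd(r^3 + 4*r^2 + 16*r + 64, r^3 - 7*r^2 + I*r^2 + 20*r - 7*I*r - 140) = r - 4*I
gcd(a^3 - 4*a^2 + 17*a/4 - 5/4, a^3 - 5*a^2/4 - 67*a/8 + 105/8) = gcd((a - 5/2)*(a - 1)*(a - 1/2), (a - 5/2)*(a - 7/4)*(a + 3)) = a - 5/2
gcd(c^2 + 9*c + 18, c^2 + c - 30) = c + 6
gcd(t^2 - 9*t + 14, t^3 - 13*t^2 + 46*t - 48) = t - 2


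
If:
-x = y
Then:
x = -y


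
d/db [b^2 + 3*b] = 2*b + 3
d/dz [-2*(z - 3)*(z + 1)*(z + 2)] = 14 - 6*z^2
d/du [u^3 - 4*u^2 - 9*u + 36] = 3*u^2 - 8*u - 9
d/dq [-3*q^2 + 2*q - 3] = 2 - 6*q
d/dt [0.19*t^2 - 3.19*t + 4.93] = 0.38*t - 3.19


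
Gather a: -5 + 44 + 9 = 48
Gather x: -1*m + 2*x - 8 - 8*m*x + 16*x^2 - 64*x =-m + 16*x^2 + x*(-8*m - 62) - 8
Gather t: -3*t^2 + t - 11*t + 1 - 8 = -3*t^2 - 10*t - 7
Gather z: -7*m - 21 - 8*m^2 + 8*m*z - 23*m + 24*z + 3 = -8*m^2 - 30*m + z*(8*m + 24) - 18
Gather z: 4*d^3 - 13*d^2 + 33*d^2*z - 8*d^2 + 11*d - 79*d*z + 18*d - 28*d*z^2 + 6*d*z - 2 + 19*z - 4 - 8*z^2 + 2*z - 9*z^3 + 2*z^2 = 4*d^3 - 21*d^2 + 29*d - 9*z^3 + z^2*(-28*d - 6) + z*(33*d^2 - 73*d + 21) - 6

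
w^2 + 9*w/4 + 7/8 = (w + 1/2)*(w + 7/4)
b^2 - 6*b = b*(b - 6)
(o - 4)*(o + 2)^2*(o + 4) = o^4 + 4*o^3 - 12*o^2 - 64*o - 64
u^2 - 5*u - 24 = (u - 8)*(u + 3)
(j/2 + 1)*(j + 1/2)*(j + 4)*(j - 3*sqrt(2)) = j^4/2 - 3*sqrt(2)*j^3/2 + 13*j^3/4 - 39*sqrt(2)*j^2/4 + 11*j^2/2 - 33*sqrt(2)*j/2 + 2*j - 6*sqrt(2)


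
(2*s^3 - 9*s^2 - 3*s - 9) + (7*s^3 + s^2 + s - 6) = 9*s^3 - 8*s^2 - 2*s - 15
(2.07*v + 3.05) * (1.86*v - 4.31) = 3.8502*v^2 - 3.2487*v - 13.1455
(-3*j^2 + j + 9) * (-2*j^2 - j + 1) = 6*j^4 + j^3 - 22*j^2 - 8*j + 9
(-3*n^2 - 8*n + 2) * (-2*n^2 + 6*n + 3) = 6*n^4 - 2*n^3 - 61*n^2 - 12*n + 6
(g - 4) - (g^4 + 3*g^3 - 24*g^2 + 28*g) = -g^4 - 3*g^3 + 24*g^2 - 27*g - 4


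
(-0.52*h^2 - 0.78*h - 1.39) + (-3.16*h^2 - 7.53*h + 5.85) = -3.68*h^2 - 8.31*h + 4.46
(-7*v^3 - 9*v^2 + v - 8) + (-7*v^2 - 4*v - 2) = -7*v^3 - 16*v^2 - 3*v - 10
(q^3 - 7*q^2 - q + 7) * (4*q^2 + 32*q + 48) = 4*q^5 + 4*q^4 - 180*q^3 - 340*q^2 + 176*q + 336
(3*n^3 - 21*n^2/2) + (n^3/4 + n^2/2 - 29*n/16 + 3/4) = 13*n^3/4 - 10*n^2 - 29*n/16 + 3/4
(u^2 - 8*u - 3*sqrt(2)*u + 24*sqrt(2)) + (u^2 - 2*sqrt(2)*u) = 2*u^2 - 8*u - 5*sqrt(2)*u + 24*sqrt(2)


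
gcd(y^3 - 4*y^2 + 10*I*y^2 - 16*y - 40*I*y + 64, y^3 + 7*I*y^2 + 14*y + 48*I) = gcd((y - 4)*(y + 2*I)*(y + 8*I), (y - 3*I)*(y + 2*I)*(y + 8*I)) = y^2 + 10*I*y - 16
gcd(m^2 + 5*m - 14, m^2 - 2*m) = m - 2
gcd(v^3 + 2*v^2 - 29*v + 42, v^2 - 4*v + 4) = v - 2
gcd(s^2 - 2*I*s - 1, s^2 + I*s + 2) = s - I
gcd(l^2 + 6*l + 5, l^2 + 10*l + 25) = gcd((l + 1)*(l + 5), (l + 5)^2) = l + 5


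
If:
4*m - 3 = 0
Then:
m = 3/4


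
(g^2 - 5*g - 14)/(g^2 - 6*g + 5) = (g^2 - 5*g - 14)/(g^2 - 6*g + 5)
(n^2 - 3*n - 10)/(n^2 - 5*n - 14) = (n - 5)/(n - 7)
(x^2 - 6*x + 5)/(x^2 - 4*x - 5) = (x - 1)/(x + 1)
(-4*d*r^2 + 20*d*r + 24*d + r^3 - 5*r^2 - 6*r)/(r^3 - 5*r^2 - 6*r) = (-4*d + r)/r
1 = 1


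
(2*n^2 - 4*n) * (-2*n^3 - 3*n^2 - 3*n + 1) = -4*n^5 + 2*n^4 + 6*n^3 + 14*n^2 - 4*n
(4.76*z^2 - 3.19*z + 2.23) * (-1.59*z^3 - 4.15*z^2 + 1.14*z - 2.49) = -7.5684*z^5 - 14.6819*z^4 + 15.1192*z^3 - 24.7435*z^2 + 10.4853*z - 5.5527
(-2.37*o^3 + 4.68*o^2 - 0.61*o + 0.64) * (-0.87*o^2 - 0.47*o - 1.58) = 2.0619*o^5 - 2.9577*o^4 + 2.0757*o^3 - 7.6645*o^2 + 0.663*o - 1.0112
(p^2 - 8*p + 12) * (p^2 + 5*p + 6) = p^4 - 3*p^3 - 22*p^2 + 12*p + 72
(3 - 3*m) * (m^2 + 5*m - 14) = -3*m^3 - 12*m^2 + 57*m - 42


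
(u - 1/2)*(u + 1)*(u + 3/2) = u^3 + 2*u^2 + u/4 - 3/4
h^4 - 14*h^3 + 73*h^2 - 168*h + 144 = (h - 4)^2*(h - 3)^2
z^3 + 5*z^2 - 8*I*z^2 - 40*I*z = z*(z + 5)*(z - 8*I)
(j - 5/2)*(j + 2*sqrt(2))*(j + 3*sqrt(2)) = j^3 - 5*j^2/2 + 5*sqrt(2)*j^2 - 25*sqrt(2)*j/2 + 12*j - 30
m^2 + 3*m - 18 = (m - 3)*(m + 6)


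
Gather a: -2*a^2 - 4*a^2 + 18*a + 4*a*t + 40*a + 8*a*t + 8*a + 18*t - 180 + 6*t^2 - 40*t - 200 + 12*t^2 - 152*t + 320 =-6*a^2 + a*(12*t + 66) + 18*t^2 - 174*t - 60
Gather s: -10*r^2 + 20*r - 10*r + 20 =-10*r^2 + 10*r + 20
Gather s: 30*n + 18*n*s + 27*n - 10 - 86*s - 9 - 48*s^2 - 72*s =57*n - 48*s^2 + s*(18*n - 158) - 19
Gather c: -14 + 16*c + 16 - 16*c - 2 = 0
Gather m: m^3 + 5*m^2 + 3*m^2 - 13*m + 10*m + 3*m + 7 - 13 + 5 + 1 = m^3 + 8*m^2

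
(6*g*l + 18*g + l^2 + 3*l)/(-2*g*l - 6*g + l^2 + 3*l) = (-6*g - l)/(2*g - l)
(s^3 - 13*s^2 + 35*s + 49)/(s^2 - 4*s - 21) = (s^2 - 6*s - 7)/(s + 3)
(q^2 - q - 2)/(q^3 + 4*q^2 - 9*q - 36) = (q^2 - q - 2)/(q^3 + 4*q^2 - 9*q - 36)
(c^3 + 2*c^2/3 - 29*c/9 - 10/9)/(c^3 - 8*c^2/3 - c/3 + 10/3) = (c^2 + 7*c/3 + 2/3)/(c^2 - c - 2)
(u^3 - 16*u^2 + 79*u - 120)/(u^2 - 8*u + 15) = u - 8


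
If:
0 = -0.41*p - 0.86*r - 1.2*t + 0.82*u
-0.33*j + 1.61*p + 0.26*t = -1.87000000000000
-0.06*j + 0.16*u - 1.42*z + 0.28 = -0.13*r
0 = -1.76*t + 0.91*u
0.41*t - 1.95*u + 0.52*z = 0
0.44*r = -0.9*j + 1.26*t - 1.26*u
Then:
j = -0.35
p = -1.24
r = 0.61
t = 0.04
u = 0.08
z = 0.28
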